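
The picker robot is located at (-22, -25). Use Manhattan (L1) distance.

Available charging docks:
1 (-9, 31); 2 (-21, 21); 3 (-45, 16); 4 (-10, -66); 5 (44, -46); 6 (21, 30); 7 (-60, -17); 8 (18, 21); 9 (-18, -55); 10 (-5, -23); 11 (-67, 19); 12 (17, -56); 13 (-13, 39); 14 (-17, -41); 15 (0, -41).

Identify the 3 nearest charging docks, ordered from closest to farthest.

Distances from (-22, -25):
1: |13| + |56| = 13 + 56 = 69
2: |1| + |46| = 1 + 46 = 47
3: |-23| + |41| = 23 + 41 = 64
4: |12| + |-41| = 12 + 41 = 53
5: |66| + |-21| = 66 + 21 = 87
6: |43| + |55| = 43 + 55 = 98
7: |-38| + |8| = 38 + 8 = 46
8: |40| + |46| = 40 + 46 = 86
9: |4| + |-30| = 4 + 30 = 34
10: |17| + |2| = 17 + 2 = 19
11: |-45| + |44| = 45 + 44 = 89
12: |39| + |-31| = 39 + 31 = 70
13: |9| + |64| = 9 + 64 = 73
14: |5| + |-16| = 5 + 16 = 21
15: |22| + |-16| = 22 + 16 = 38
Sorted: 10 (19) < 14 (21) < 9 (34) < 15 (38) < 7 (46) < …

10, 14, 9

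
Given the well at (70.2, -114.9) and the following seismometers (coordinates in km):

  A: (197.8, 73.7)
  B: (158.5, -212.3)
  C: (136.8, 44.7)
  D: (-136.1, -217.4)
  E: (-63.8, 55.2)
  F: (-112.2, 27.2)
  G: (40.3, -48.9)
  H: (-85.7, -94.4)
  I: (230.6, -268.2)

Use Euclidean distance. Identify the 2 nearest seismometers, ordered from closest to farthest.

G, B

Distances from (70.2, -114.9):
A: √((127.6)² + (188.6)²) = √(16281.760 + 35569.960) = 227.7 km
B: √((88.3)² + (-97.4)²) = √(7796.890 + 9486.760) = 131.5 km
C: √((66.6)² + (159.6)²) = √(4435.560 + 25472.160) = 172.9 km
D: √((-206.3)² + (-102.5)²) = √(42559.690 + 10506.250) = 230.4 km
E: √((-134.0)² + (170.1)²) = √(17956.000 + 28934.010) = 216.5 km
F: √((-182.4)² + (142.1)²) = √(33269.760 + 20192.410) = 231.2 km
G: √((-29.9)² + (66.0)²) = √(894.010 + 4356.000) = 72.5 km
H: √((-155.9)² + (20.5)²) = √(24304.810 + 420.250) = 157.2 km
I: √((160.4)² + (-153.3)²) = √(25728.160 + 23500.890) = 221.9 km
Sorted: G (72.5 km) < B (131.5 km) < H (157.2 km) < C (172.9 km) < …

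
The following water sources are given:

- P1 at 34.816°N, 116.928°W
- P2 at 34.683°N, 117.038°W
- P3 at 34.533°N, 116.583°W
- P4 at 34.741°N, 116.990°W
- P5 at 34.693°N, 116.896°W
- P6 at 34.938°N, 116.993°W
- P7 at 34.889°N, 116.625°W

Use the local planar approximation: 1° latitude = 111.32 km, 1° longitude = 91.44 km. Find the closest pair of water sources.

Pairwise distances:
P2–P4: 7.807 km
P1–P4: 10.092 km
P4–P5: 10.121 km
P2–P5: 13.032 km
P1–P5: 14.002 km
P1–P6: 14.825 km
P1–P2: 17.899 km
P4–P6: 21.932 km
P5–P6: 28.679 km
P2–P6: 28.683 km
P1–P7: 28.873 km
P5–P7: 33.017 km
P3–P5: 33.710 km
P6–P7: 34.089 km
P4–P7: 37.221 km
P3–P7: 39.816 km
P3–P4: 43.831 km
P2–P7: 44.182 km
P1–P3: 44.583 km
P2–P3: 44.831 km
P3–P6: 58.636 km
Closest pair: P2–P4 at 7.807 km.

P2 and P4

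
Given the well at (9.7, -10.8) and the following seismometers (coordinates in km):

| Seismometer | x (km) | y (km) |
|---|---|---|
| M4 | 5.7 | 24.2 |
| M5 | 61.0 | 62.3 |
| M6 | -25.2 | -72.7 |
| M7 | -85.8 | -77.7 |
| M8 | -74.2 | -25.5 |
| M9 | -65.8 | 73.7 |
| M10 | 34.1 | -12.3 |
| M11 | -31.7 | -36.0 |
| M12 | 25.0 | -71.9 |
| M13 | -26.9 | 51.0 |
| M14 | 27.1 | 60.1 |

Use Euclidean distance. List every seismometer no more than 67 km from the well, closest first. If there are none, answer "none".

Distances from (9.7, -10.8):
M4: √((-4.0)² + (35.0)²) = √(16.000 + 1225.000) = 35.2 km
M5: √((51.3)² + (73.1)²) = √(2631.690 + 5343.610) = 89.3 km
M6: √((-34.9)² + (-61.9)²) = √(1218.010 + 3831.610) = 71.1 km
M7: √((-95.5)² + (-66.9)²) = √(9120.250 + 4475.610) = 116.6 km
M8: √((-83.9)² + (-14.7)²) = √(7039.210 + 216.090) = 85.2 km
M9: √((-75.5)² + (84.5)²) = √(5700.250 + 7140.250) = 113.3 km
M10: √((24.4)² + (-1.5)²) = √(595.360 + 2.250) = 24.4 km
M11: √((-41.4)² + (-25.2)²) = √(1713.960 + 635.040) = 48.5 km
M12: √((15.3)² + (-61.1)²) = √(234.090 + 3733.210) = 63.0 km
M13: √((-36.6)² + (61.8)²) = √(1339.560 + 3819.240) = 71.8 km
M14: √((17.4)² + (70.9)²) = √(302.760 + 5026.810) = 73.0 km
Threshold 67 km: M10 (24.4 km), M4 (35.2 km), M11 (48.5 km), M12 (63.0 km) are within range.

M10, M4, M11, M12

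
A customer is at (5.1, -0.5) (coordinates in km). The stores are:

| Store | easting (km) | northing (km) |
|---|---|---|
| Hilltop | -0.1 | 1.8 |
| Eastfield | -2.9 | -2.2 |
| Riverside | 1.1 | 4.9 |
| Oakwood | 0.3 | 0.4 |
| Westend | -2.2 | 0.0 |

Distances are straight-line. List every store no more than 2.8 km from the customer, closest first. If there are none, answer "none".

none

Distances from (5.1, -0.5):
Hilltop: √((-5.2)² + (2.3)²) = √(27.040 + 5.290) = 5.7 km
Eastfield: √((-8.0)² + (-1.7)²) = √(64.000 + 2.890) = 8.2 km
Riverside: √((-4.0)² + (5.4)²) = √(16.000 + 29.160) = 6.7 km
Oakwood: √((-4.8)² + (0.9)²) = √(23.040 + 0.810) = 4.9 km
Westend: √((-7.3)² + (0.5)²) = √(53.290 + 0.250) = 7.3 km
Threshold 2.8 km: none within range.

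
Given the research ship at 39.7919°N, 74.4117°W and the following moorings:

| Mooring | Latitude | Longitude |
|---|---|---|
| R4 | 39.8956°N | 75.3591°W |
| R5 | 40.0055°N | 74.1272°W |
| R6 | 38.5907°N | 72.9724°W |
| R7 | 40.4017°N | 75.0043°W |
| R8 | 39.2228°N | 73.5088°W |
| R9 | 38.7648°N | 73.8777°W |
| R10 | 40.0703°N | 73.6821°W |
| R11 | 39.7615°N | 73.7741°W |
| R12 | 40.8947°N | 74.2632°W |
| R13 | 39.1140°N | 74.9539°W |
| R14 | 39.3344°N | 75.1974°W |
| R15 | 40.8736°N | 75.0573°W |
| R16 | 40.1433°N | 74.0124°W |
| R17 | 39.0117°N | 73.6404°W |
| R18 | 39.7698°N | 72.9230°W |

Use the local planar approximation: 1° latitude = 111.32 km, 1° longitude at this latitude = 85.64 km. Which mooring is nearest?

Distances from 39.7919°N, 74.4117°W:
R4: 81.9524 km
R5: 34.0444 km
R6: 181.8621 km
R7: 84.7566 km
R8: 99.9628 km
R9: 123.1434 km
R10: 69.7466 km
R11: 54.7088 km
R12: 123.4207 km
R13: 88.6053 km
R14: 84.3880 km
R15: 132.5014 km
R16: 51.9574 km
R17: 109.1164 km
R18: 127.5160 km
Minimum: R5 at 34.0444 km.

R5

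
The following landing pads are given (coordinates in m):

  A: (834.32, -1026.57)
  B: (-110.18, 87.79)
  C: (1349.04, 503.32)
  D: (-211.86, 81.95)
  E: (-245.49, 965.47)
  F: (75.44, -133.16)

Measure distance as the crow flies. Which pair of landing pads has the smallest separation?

B and D

Pairwise distances:
A–B: 1460.78 m
A–C: 1614.16 m
A–D: 1524.24 m
A–E: 2265.88 m
A–F: 1172.21 m
B–C: 1517.23 m
B–D: 101.85 m
B–E: 888.05 m
B–F: 288.57 m
C–D: 1616.78 m
C–E: 1660.15 m
C–F: 1423.79 m
D–E: 884.16 m
D–F: 358.91 m
E–F: 1144.55 m
Closest pair: B–D at 101.85 m.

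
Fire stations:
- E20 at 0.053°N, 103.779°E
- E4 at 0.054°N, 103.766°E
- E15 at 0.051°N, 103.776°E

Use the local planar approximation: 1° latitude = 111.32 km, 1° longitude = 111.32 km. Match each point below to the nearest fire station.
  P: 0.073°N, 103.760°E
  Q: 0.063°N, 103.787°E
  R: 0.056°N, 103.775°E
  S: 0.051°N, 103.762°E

P at 0.073°N, 103.760°E:
  E20: 3.070899 km
  E4: 2.218035 km
  E15: 3.028231 km
  → nearest: E4 (2.218035 km)
Q at 0.063°N, 103.787°E:
  E20: 1.425592 km
  E4: 2.543364 km
  E15: 1.812158 km
  → nearest: E20 (1.425592 km)
R at 0.056°N, 103.775°E:
  E20: 0.556600 km
  E4: 1.026320 km
  E15: 0.567623 km
  → nearest: E20 (0.556600 km)
S at 0.051°N, 103.762°E:
  E20: 1.905491 km
  E4: 0.556600 km
  E15: 1.558480 km
  → nearest: E4 (0.556600 km)

P→E4; Q→E20; R→E20; S→E4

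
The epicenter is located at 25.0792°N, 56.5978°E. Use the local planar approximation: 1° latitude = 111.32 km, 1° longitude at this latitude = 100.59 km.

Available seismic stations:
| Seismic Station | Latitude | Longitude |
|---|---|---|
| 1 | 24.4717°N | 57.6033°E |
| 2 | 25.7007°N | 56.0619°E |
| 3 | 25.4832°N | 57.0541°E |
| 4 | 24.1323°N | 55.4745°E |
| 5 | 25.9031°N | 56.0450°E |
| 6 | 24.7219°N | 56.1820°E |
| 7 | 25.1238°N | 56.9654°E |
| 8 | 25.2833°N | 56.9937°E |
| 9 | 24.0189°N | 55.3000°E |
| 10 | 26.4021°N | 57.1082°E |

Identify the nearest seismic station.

7

Distances from 25.0792°N, 56.5978°E:
1: 121.6690 km
2: 87.7069 km
3: 64.2599 km
4: 154.5264 km
5: 107.2566 km
6: 57.7181 km
7: 37.3087 km
8: 45.8490 km
9: 175.9940 km
10: 155.9582 km
Minimum: 7 at 37.3087 km.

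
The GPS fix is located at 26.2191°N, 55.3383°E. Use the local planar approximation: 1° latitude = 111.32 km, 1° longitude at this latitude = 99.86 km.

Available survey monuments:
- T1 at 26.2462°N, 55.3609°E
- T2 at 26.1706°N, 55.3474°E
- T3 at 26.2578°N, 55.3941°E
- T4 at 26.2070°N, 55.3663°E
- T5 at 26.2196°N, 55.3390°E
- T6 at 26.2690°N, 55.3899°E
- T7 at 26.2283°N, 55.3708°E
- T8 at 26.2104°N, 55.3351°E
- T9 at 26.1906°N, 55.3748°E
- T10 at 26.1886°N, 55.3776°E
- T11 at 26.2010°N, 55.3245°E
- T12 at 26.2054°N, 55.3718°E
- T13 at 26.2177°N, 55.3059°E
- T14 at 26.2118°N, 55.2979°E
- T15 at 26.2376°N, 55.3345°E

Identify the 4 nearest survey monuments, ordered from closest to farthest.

T5, T8, T15, T11

Distances from 26.2191°N, 55.3383°E:
T1: 3.7675 km
T2: 5.4750 km
T3: 7.0434 km
T4: 3.1036 km
T5: 0.0894 km
T6: 7.5768 km
T7: 3.4032 km
T8: 1.0198 km
T9: 4.8323 km
T10: 5.1894 km
T11: 2.4411 km
T12: 3.6765 km
T13: 3.2392 km
T14: 4.1154 km
T15: 2.0941 km
Sorted: T5 (0.0894 km) < T8 (1.0198 km) < T15 (2.0941 km) < T11 (2.4411 km) < T4 (3.1036 km) < T13 (3.2392 km) < …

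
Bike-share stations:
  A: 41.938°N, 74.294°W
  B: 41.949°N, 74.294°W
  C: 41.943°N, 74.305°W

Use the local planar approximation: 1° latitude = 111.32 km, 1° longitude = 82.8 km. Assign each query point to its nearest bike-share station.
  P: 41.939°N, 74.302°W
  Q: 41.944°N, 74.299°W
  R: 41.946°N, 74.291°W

P→C; Q→C; R→B

P at 41.939°N, 74.302°W:
  A: √((-0.001·111.32)² + (0.008·82.8)²) = √(0.01239 + 0.43877) = 0.672 km
  B: √((0.010·111.32)² + (0.008·82.8)²) = √(1.23921 + 0.43877) = 1.295 km
  C: √((0.004·111.32)² + (-0.003·82.8)²) = √(0.19827 + 0.06170) = 0.510 km
  → nearest: C (0.510 km)
Q at 41.944°N, 74.299°W:
  A: √((-0.006·111.32)² + (0.005·82.8)²) = √(0.44612 + 0.17140) = 0.786 km
  B: √((0.005·111.32)² + (0.005·82.8)²) = √(0.30980 + 0.17140) = 0.694 km
  C: √((-0.001·111.32)² + (-0.006·82.8)²) = √(0.01239 + 0.24681) = 0.509 km
  → nearest: C (0.509 km)
R at 41.946°N, 74.291°W:
  A: √((-0.008·111.32)² + (-0.003·82.8)²) = √(0.79310 + 0.06170) = 0.925 km
  B: √((0.003·111.32)² + (-0.003·82.8)²) = √(0.11153 + 0.06170) = 0.416 km
  C: √((-0.003·111.32)² + (-0.014·82.8)²) = √(0.11153 + 1.34374) = 1.206 km
  → nearest: B (0.416 km)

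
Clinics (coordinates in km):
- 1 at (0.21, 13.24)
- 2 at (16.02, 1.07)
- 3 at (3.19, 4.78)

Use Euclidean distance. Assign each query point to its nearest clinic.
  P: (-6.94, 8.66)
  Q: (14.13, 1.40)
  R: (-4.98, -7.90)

P at (-6.94, 8.66):
  1: 8.49 km
  2: 24.18 km
  3: 10.85 km
  → nearest: 1 (8.49 km)
Q at (14.13, 1.40):
  1: 18.27 km
  2: 1.92 km
  3: 11.45 km
  → nearest: 2 (1.92 km)
R at (-4.98, -7.90):
  1: 21.77 km
  2: 22.84 km
  3: 15.08 km
  → nearest: 3 (15.08 km)

P→1; Q→2; R→3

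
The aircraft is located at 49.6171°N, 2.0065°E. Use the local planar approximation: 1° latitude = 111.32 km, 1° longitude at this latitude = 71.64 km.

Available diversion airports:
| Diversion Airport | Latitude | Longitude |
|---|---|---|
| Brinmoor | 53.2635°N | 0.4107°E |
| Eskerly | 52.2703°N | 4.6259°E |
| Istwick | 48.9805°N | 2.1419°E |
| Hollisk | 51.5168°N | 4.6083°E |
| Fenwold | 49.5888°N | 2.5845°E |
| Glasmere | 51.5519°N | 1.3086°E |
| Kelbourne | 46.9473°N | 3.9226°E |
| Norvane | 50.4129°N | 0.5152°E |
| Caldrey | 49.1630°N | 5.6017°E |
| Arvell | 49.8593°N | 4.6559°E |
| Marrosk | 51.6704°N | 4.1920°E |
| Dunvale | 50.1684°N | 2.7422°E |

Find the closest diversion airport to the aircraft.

Distances from 49.6171°N, 2.0065°E:
Brinmoor: √((3.6464·111.32)² + (-1.5958·71.64)²) = √(164768.812224 + 13069.773937) = 421.7091 km
Eskerly: √((2.6532·111.32)² + (2.6194·71.64)²) = √(87234.117635 + 35213.954659) = 349.9258 km
Istwick: √((-0.6366·111.32)² + (0.1354·71.64)²) = √(5022.034176 + 94.091086) = 71.5271 km
Hollisk: √((1.8997·111.32)² + (2.6018·71.64)²) = √(44721.508137 + 34742.332555) = 281.8933 km
Fenwold: √((-0.0283·111.32)² + (0.5780·71.64)²) = √(9.924743 + 1714.615839) = 41.5276 km
Glasmere: √((1.9348·111.32)² + (-0.6979·71.64)²) = √(46389.378355 + 2499.755606) = 221.1089 km
Kelbourne: √((-2.6698·111.32)² + (1.9161·71.64)²) = √(88329.109643 + 18842.889275) = 327.3713 km
Norvane: √((0.7958·111.32)² + (-1.4913·71.64)²) = √(7847.914536 + 11414.087304) = 138.7876 km
Caldrey: √((-0.4541·111.32)² + (3.5952·71.64)²) = √(2555.344153 + 66337.219535) = 262.4739 km
Arvell: √((0.2422·111.32)² + (2.6494·71.64)²) = √(726.933483 + 36025.184883) = 191.7084 km
Marrosk: √((2.0533·111.32)² + (2.1855·71.64)²) = √(52245.779073 + 24513.920651) = 277.0554 km
Dunvale: √((0.5513·111.32)² + (0.7357·71.64)²) = √(3766.364782 + 2777.874790) = 80.8965 km
Minimum: Fenwold at 41.5276 km.

Fenwold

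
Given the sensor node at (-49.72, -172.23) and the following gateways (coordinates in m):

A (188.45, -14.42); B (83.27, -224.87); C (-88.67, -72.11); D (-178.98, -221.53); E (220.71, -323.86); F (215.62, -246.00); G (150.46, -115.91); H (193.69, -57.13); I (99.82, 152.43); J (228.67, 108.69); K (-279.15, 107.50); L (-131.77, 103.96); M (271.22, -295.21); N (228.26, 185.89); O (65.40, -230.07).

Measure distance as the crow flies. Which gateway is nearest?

C

Distances from (-49.72, -172.23):
A: 285.71 m
B: 143.03 m
C: 107.43 m
D: 138.34 m
E: 310.04 m
F: 275.40 m
G: 207.95 m
H: 269.25 m
I: 357.44 m
J: 395.50 m
K: 361.78 m
L: 288.12 m
M: 343.70 m
N: 453.35 m
O: 128.83 m
Minimum: C at 107.43 m.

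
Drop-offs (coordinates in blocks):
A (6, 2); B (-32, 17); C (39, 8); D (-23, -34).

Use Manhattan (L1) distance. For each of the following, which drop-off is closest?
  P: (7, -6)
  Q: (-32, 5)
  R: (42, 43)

P→A; Q→B; R→C

P at (7, -6):
  A: |-1| + |8| = 1 + 8 = 9 blocks
  B: |-39| + |23| = 39 + 23 = 62 blocks
  C: |32| + |14| = 32 + 14 = 46 blocks
  D: |-30| + |-28| = 30 + 28 = 58 blocks
  → nearest: A (9 blocks)
Q at (-32, 5):
  A: |38| + |-3| = 38 + 3 = 41 blocks
  B: |0| + |12| = 0 + 12 = 12 blocks
  C: |71| + |3| = 71 + 3 = 74 blocks
  D: |9| + |-39| = 9 + 39 = 48 blocks
  → nearest: B (12 blocks)
R at (42, 43):
  A: |-36| + |-41| = 36 + 41 = 77 blocks
  B: |-74| + |-26| = 74 + 26 = 100 blocks
  C: |-3| + |-35| = 3 + 35 = 38 blocks
  D: |-65| + |-77| = 65 + 77 = 142 blocks
  → nearest: C (38 blocks)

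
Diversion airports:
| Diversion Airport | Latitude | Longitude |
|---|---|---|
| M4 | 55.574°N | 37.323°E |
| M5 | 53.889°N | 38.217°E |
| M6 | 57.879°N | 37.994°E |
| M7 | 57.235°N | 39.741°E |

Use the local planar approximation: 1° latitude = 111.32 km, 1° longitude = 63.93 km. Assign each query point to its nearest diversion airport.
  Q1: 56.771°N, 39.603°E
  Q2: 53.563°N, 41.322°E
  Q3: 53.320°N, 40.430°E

Q1 at 56.771°N, 39.603°E:
  M4: 197.488 km
  M5: 332.835 km
  M6: 160.606 km
  M7: 52.400 km
  → nearest: M7 (52.400 km)
Q2 at 53.563°N, 41.322°E:
  M4: 339.817 km
  M5: 201.793 km
  M6: 525.457 km
  M7: 421.078 km
  → nearest: M5 (201.793 km)
Q3 at 53.320°N, 40.430°E:
  M4: 320.020 km
  M5: 155.009 km
  M6: 530.865 km
  M7: 438.038 km
  → nearest: M5 (155.009 km)

Q1→M7; Q2→M5; Q3→M5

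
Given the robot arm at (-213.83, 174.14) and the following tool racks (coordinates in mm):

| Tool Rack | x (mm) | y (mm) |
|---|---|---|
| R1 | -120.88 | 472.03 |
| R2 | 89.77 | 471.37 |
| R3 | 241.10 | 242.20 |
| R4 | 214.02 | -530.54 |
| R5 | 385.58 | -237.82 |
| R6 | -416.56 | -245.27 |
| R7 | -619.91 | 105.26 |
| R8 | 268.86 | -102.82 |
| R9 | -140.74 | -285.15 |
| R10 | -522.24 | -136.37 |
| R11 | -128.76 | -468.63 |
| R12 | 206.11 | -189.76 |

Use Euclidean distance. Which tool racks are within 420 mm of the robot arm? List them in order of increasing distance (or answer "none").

R1, R7

Distances from (-213.83, 174.14):
R1: √((92.95)² + (297.89)²) = √(8639.7025 + 88738.4521) = 312.05 mm
R2: √((303.60)² + (297.23)²) = √(92172.9600 + 88345.6729) = 424.87 mm
R3: √((454.93)² + (68.06)²) = √(206961.3049 + 4632.1636) = 459.99 mm
R4: √((427.85)² + (-704.68)²) = √(183055.6225 + 496573.9024) = 824.40 mm
R5: √((599.41)² + (-411.96)²) = √(359292.3481 + 169711.0416) = 727.33 mm
R6: √((-202.73)² + (-419.41)²) = √(41099.4529 + 175904.7481) = 465.84 mm
R7: √((-406.08)² + (-68.88)²) = √(164900.9664 + 4744.4544) = 411.88 mm
R8: √((482.69)² + (-276.96)²) = √(232989.6361 + 76706.8416) = 556.50 mm
R9: √((73.09)² + (-459.29)²) = √(5342.1481 + 210947.3041) = 465.07 mm
R10: √((-308.41)² + (-310.51)²) = √(95116.7281 + 96416.4601) = 437.65 mm
R11: √((85.07)² + (-642.77)²) = √(7236.9049 + 413153.2729) = 648.38 mm
R12: √((419.94)² + (-363.90)²) = √(176349.6036 + 132423.2100) = 555.67 mm
Threshold 420 mm: R1 (312.05 mm), R7 (411.88 mm) are within range.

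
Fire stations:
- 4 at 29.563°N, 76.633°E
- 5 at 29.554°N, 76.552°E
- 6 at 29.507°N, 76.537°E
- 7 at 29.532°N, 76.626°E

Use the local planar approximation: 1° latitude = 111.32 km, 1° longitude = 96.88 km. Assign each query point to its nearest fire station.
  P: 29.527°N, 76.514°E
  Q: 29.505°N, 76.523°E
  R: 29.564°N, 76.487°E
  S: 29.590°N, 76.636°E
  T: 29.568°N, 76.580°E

P at 29.527°N, 76.514°E:
  4: 12.205 km
  5: 4.753 km
  6: 3.150 km
  7: 10.865 km
  → nearest: 6 (3.150 km)
Q at 29.505°N, 76.523°E:
  4: 12.460 km
  5: 6.136 km
  6: 1.374 km
  7: 10.421 km
  → nearest: 6 (1.374 km)
R at 29.564°N, 76.487°E:
  4: 14.145 km
  5: 6.395 km
  6: 7.983 km
  7: 13.930 km
  → nearest: 5 (6.395 km)
S at 29.590°N, 76.636°E:
  4: 3.020 km
  5: 9.071 km
  6: 13.318 km
  7: 6.529 km
  → nearest: 4 (3.020 km)
T at 29.568°N, 76.580°E:
  4: 5.165 km
  5: 3.128 km
  6: 7.967 km
  7: 5.993 km
  → nearest: 5 (3.128 km)

P→6; Q→6; R→5; S→4; T→5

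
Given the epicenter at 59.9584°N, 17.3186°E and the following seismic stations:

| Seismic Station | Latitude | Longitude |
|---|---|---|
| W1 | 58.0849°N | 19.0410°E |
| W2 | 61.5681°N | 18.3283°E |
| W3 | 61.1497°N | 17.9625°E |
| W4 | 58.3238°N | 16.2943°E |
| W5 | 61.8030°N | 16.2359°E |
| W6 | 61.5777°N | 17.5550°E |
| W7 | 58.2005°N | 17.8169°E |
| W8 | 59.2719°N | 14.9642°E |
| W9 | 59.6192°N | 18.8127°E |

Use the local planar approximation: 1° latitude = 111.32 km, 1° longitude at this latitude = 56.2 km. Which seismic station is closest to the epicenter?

W9

Distances from 59.9584°N, 17.3186°E:
W1: 229.9271 km
W2: 187.9620 km
W3: 137.4641 km
W4: 190.8523 km
W5: 214.1666 km
W6: 180.7494 km
W7: 197.6831 km
W8: 152.8007 km
W9: 92.0679 km
Minimum: W9 at 92.0679 km.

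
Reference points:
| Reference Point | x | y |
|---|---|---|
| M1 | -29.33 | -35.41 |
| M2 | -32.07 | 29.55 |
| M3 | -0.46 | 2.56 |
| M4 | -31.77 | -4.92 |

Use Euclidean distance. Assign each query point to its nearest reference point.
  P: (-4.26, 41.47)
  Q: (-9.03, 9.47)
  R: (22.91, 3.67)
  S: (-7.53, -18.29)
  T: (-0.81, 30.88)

P at (-4.26, 41.47):
  M1: √((-25.07)² + (-76.88)²) = √(628.5049 + 5910.5344) = 80.86
  M2: √((-27.81)² + (-11.92)²) = √(773.3961 + 142.0864) = 30.26
  M3: √((3.80)² + (-38.91)²) = √(14.4400 + 1513.9881) = 39.10
  M4: √((-27.51)² + (-46.39)²) = √(756.8001 + 2152.0321) = 53.93
  → nearest: M2 (30.26)
Q at (-9.03, 9.47):
  M1: √((-20.30)² + (-44.88)²) = √(412.0900 + 2014.2144) = 49.26
  M2: √((-23.04)² + (20.08)²) = √(530.8416 + 403.2064) = 30.56
  M3: √((8.57)² + (-6.91)²) = √(73.4449 + 47.7481) = 11.01
  M4: √((-22.74)² + (-14.39)²) = √(517.1076 + 207.0721) = 26.91
  → nearest: M3 (11.01)
R at (22.91, 3.67):
  M1: √((-52.24)² + (-39.08)²) = √(2729.0176 + 1527.2464) = 65.24
  M2: √((-54.98)² + (25.88)²) = √(3022.8004 + 669.7744) = 60.77
  M3: √((-23.37)² + (-1.11)²) = √(546.1569 + 1.2321) = 23.40
  M4: √((-54.68)² + (-8.59)²) = √(2989.9024 + 73.7881) = 55.35
  → nearest: M3 (23.40)
S at (-7.53, -18.29):
  M1: √((-21.80)² + (-17.12)²) = √(475.2400 + 293.0944) = 27.72
  M2: √((-24.54)² + (47.84)²) = √(602.2116 + 2288.6656) = 53.77
  M3: √((7.07)² + (20.85)²) = √(49.9849 + 434.7225) = 22.02
  M4: √((-24.24)² + (13.37)²) = √(587.5776 + 178.7569) = 27.68
  → nearest: M3 (22.02)
T at (-0.81, 30.88):
  M1: √((-28.52)² + (-66.29)²) = √(813.3904 + 4394.3641) = 72.16
  M2: √((-31.26)² + (-1.33)²) = √(977.1876 + 1.7689) = 31.29
  M3: √((0.35)² + (-28.32)²) = √(0.1225 + 802.0224) = 28.32
  M4: √((-30.96)² + (-35.80)²) = √(958.5216 + 1281.6400) = 47.33
  → nearest: M3 (28.32)

P→M2; Q→M3; R→M3; S→M3; T→M3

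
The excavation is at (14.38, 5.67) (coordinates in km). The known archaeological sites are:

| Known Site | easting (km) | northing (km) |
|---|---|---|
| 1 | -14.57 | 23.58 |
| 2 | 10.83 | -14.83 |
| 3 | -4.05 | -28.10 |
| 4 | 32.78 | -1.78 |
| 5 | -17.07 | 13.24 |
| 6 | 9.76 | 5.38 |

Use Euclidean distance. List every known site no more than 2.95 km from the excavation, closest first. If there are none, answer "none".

none

Distances from (14.38, 5.67):
1: √((-28.95)² + (17.91)²) = √(838.1025 + 320.7681) = 34.04 km
2: √((-3.55)² + (-20.50)²) = √(12.6025 + 420.2500) = 20.81 km
3: √((-18.43)² + (-33.77)²) = √(339.6649 + 1140.4129) = 38.47 km
4: √((18.40)² + (-7.45)²) = √(338.5600 + 55.5025) = 19.85 km
5: √((-31.45)² + (7.57)²) = √(989.1025 + 57.3049) = 32.35 km
6: √((-4.62)² + (-0.29)²) = √(21.3444 + 0.0841) = 4.63 km
Threshold 2.95 km: none within range.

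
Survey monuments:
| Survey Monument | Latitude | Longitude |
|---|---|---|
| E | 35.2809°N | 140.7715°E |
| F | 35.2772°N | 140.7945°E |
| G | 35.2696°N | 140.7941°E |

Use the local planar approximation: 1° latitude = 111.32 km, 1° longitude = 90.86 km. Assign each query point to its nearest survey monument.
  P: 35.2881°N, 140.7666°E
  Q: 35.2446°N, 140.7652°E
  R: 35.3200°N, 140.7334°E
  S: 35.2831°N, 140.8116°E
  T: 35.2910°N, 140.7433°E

P→E; Q→G; R→E; S→F; T→E

P at 35.2881°N, 140.7666°E:
  E: √((-0.0072·111.32)² + (0.0049·90.86)²) = √(0.642409 + 0.198216) = 0.9169 km
  F: √((-0.0109·111.32)² + (0.0279·90.86)²) = √(1.472310 + 6.426195) = 2.8104 km
  G: √((-0.0185·111.32)² + (0.0275·90.86)²) = √(4.241211 + 6.243252) = 3.2380 km
  → nearest: E (0.9169 km)
Q at 35.2446°N, 140.7652°E:
  E: √((0.0363·111.32)² + (0.0063·90.86)²) = √(16.329002 + 0.327662) = 4.0813 km
  F: √((0.0326·111.32)² + (0.0293·90.86)²) = √(13.169873 + 7.087298) = 4.5008 km
  G: √((0.0250·111.32)² + (0.0289·90.86)²) = √(7.745089 + 6.895109) = 3.8263 km
  → nearest: G (3.8263 km)
R at 35.3200°N, 140.7334°E:
  E: √((-0.0391·111.32)² + (0.0381·90.86)²) = √(18.945231 + 11.983824) = 5.5614 km
  F: √((-0.0428·111.32)² + (0.0611·90.86)²) = √(22.700422 + 30.819663) = 7.3157 km
  G: √((-0.0504·111.32)² + (0.0607·90.86)²) = √(31.478024 + 30.417453) = 7.8674 km
  → nearest: E (5.5614 km)
S at 35.2831°N, 140.8116°E:
  E: √((-0.0022·111.32)² + (-0.0401·90.86)²) = √(0.059978 + 13.274990) = 3.6517 km
  F: √((-0.0059·111.32)² + (-0.0171·90.86)²) = √(0.431370 + 2.414002) = 1.6868 km
  G: √((-0.0135·111.32)² + (-0.0175·90.86)²) = √(2.258468 + 2.528259) = 2.1879 km
  → nearest: F (1.6868 km)
T at 35.2910°N, 140.7433°E:
  E: √((-0.0101·111.32)² + (0.0282·90.86)²) = √(1.264122 + 6.565135) = 2.7981 km
  F: √((-0.0138·111.32)² + (0.0512·90.86)²) = √(2.359960 + 21.641402) = 4.8991 km
  G: √((-0.0214·111.32)² + (0.0508·90.86)²) = √(5.675106 + 21.304576) = 5.1942 km
  → nearest: E (2.7981 km)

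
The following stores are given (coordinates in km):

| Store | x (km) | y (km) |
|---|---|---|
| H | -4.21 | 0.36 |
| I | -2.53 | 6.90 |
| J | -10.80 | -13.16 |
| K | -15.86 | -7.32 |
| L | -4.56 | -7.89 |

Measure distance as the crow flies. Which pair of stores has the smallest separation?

H and I

Pairwise distances:
H–I: √((1.68)² + (6.54)²) = √(2.8224 + 42.7716) = 6.75 km
J–K: √((-5.06)² + (5.84)²) = √(25.6036 + 34.1056) = 7.73 km
J–L: √((6.24)² + (5.27)²) = √(38.9376 + 27.7729) = 8.17 km
H–L: √((-0.35)² + (-8.25)²) = √(0.1225 + 68.0625) = 8.26 km
K–L: √((11.30)² + (-0.57)²) = √(127.6900 + 0.3249) = 11.31 km
H–K: √((-11.65)² + (-7.68)²) = √(135.7225 + 58.9824) = 13.95 km
I–L: √((-2.03)² + (-14.79)²) = √(4.1209 + 218.7441) = 14.93 km
H–J: √((-6.59)² + (-13.52)²) = √(43.4281 + 182.7904) = 15.04 km
I–K: √((-13.33)² + (-14.22)²) = √(177.6889 + 202.2084) = 19.49 km
I–J: √((-8.27)² + (-20.06)²) = √(68.3929 + 402.4036) = 21.70 km
Closest pair: H–I at 6.75 km.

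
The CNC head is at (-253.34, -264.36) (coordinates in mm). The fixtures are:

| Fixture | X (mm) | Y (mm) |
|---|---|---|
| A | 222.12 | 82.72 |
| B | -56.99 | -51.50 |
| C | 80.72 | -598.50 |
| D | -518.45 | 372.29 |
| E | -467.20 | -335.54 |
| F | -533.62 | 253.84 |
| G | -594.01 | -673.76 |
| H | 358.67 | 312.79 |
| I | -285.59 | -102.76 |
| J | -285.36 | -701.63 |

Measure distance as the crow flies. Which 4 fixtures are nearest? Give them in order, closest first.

Distances from (-253.34, -264.36):
A: √((475.46)² + (347.08)²) = √(226062.2116 + 120464.5264) = 588.67 mm
B: √((196.35)² + (212.86)²) = √(38553.3225 + 45309.3796) = 289.59 mm
C: √((334.06)² + (-334.14)²) = √(111596.0836 + 111649.5396) = 472.49 mm
D: √((-265.11)² + (636.65)²) = √(70283.3121 + 405323.2225) = 689.64 mm
E: √((-213.86)² + (-71.18)²) = √(45736.0996 + 5066.5924) = 225.39 mm
F: √((-280.28)² + (518.20)²) = √(78556.8784 + 268531.2400) = 589.14 mm
G: √((-340.67)² + (-409.40)²) = √(116056.0489 + 167608.3600) = 532.60 mm
H: √((612.01)² + (577.15)²) = √(374556.2401 + 333102.1225) = 841.22 mm
I: √((-32.25)² + (161.60)²) = √(1040.0625 + 26114.5600) = 164.79 mm
J: √((-32.02)² + (-437.27)²) = √(1025.2804 + 191205.0529) = 438.44 mm
Sorted: I (164.79 mm) < E (225.39 mm) < B (289.59 mm) < J (438.44 mm) < C (472.49 mm) < G (532.60 mm) < …

I, E, B, J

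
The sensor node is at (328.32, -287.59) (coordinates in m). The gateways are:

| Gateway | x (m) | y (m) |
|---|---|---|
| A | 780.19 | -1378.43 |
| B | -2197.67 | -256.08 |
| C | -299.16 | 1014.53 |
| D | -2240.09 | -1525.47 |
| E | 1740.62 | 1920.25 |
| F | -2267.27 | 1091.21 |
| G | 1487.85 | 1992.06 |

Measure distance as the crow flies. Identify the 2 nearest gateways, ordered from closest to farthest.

Distances from (328.32, -287.59):
A: √((451.87)² + (-1090.84)²) = √(204186.4969 + 1189931.9056) = 1180.73 m
B: √((-2525.99)² + (31.51)²) = √(6380625.4801 + 992.8801) = 2526.19 m
C: √((-627.48)² + (1302.12)²) = √(393731.1504 + 1695516.4944) = 1445.42 m
D: √((-2568.41)² + (-1237.88)²) = √(6596729.9281 + 1532346.8944) = 2851.15 m
E: √((1412.30)² + (2207.84)²) = √(1994591.2900 + 4874557.4656) = 2620.91 m
F: √((-2595.59)² + (1378.80)²) = √(6737087.4481 + 1901089.4400) = 2939.08 m
G: √((1159.53)² + (2279.65)²) = √(1344509.8209 + 5196804.1225) = 2557.60 m
Sorted: A (1180.73 m) < C (1445.42 m) < B (2526.19 m) < G (2557.60 m) < …

A, C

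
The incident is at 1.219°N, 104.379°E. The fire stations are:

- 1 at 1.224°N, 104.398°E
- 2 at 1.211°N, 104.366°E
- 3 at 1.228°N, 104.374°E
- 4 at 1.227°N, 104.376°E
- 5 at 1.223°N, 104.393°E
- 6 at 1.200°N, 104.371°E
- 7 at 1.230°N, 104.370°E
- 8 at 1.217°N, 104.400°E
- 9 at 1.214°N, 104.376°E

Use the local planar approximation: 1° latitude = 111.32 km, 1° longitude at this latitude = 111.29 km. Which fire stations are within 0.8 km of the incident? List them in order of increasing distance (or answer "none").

9

Distances from 1.219°N, 104.379°E:
1: √((0.005·111.32)² + (0.019·111.29)²) = √(0.30980 + 4.47115) = 2.187 km
2: √((-0.008·111.32)² + (-0.013·111.29)²) = √(0.79310 + 2.09314) = 1.699 km
3: √((0.009·111.32)² + (-0.005·111.29)²) = √(1.00376 + 0.30964) = 1.146 km
4: √((0.008·111.32)² + (-0.003·111.29)²) = √(0.79310 + 0.11147) = 0.951 km
5: √((0.004·111.32)² + (0.014·111.29)²) = √(0.19827 + 2.42755) = 1.620 km
6: √((-0.019·111.32)² + (-0.008·111.29)²) = √(4.47356 + 0.79267) = 2.295 km
7: √((0.011·111.32)² + (-0.009·111.29)²) = √(1.49945 + 1.00322) = 1.582 km
8: √((-0.002·111.32)² + (0.021·111.29)²) = √(0.04957 + 5.46199) = 2.348 km
9: √((-0.005·111.32)² + (-0.003·111.29)²) = √(0.30980 + 0.11147) = 0.649 km
Threshold 0.8 km: 9 (0.649 km) is within range.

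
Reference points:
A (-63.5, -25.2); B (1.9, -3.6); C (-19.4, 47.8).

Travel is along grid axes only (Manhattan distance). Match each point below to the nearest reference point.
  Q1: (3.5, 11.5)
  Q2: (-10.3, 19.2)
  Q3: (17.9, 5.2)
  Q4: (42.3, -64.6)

Q1→B; Q2→B; Q3→B; Q4→B

Q1 at (3.5, 11.5):
  A: 103.7
  B: 16.7
  C: 59.2
  → nearest: B (16.7)
Q2 at (-10.3, 19.2):
  A: 97.6
  B: 35.0
  C: 37.7
  → nearest: B (35.0)
Q3 at (17.9, 5.2):
  A: 111.8
  B: 24.8
  C: 79.9
  → nearest: B (24.8)
Q4 at (42.3, -64.6):
  A: 145.2
  B: 101.4
  C: 174.1
  → nearest: B (101.4)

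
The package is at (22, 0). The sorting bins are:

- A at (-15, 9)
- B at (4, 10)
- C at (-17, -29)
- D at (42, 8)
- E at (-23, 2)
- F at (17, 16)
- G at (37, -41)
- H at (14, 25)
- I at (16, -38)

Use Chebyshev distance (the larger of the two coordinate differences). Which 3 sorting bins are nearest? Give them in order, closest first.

F, B, D

Distances from (22, 0):
A: max(|-37|, |9|) = 37
B: max(|-18|, |10|) = 18
C: max(|-39|, |-29|) = 39
D: max(|20|, |8|) = 20
E: max(|-45|, |2|) = 45
F: max(|-5|, |16|) = 16
G: max(|15|, |-41|) = 41
H: max(|-8|, |25|) = 25
I: max(|-6|, |-38|) = 38
Sorted: F (16) < B (18) < D (20) < H (25) < A (37) < …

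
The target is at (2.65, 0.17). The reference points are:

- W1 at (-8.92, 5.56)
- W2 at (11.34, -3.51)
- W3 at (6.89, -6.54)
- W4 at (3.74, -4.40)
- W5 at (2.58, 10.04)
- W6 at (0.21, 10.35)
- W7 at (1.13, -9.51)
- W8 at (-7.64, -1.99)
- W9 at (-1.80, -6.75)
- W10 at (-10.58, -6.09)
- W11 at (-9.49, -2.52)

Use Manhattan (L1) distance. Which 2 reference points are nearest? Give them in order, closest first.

W4, W5

Distances from (2.65, 0.17):
W1: 16.96
W2: 12.37
W3: 10.95
W4: 5.66
W5: 9.94
W6: 12.62
W7: 11.20
W8: 12.45
W9: 11.37
W10: 19.49
W11: 14.83
Sorted: W4 (5.66) < W5 (9.94) < W3 (10.95) < W7 (11.20) < …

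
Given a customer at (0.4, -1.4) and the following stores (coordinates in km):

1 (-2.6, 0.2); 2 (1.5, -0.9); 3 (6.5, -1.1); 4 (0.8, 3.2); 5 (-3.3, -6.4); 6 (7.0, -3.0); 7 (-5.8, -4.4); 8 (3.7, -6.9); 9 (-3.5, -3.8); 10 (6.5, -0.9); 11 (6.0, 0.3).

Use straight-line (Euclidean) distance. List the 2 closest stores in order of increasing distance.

Distances from (0.4, -1.4):
1: 3.40 km
2: 1.21 km
3: 6.11 km
4: 4.62 km
5: 6.22 km
6: 6.79 km
7: 6.89 km
8: 6.41 km
9: 4.58 km
10: 6.12 km
11: 5.85 km
Sorted: 2 (1.21 km) < 1 (3.40 km) < 9 (4.58 km) < 4 (4.62 km) < …

2, 1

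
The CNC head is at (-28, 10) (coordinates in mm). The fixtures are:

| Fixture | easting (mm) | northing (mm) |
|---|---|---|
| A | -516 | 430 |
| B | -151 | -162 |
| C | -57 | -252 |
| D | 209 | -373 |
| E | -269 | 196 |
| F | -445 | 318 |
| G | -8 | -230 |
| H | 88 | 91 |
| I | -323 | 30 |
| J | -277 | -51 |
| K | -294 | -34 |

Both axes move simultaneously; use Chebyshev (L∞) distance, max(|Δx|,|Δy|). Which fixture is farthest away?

Distances from (-28, 10):
A: 488 mm
B: 172 mm
C: 262 mm
D: 383 mm
E: 241 mm
F: 417 mm
G: 240 mm
H: 116 mm
I: 295 mm
J: 249 mm
K: 266 mm
Maximum: A at 488 mm.

A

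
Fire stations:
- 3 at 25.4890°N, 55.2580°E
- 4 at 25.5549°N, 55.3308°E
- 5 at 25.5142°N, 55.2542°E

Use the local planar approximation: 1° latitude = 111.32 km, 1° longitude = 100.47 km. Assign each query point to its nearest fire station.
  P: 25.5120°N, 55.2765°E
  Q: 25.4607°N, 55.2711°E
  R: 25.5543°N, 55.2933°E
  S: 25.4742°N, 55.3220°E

P→5; Q→3; R→4; S→3

P at 25.5120°N, 55.2765°E:
  3: 3.1639 km
  4: 7.2505 km
  5: 2.2538 km
  → nearest: 5 (2.2538 km)
Q at 25.4607°N, 55.2711°E:
  3: 3.4142 km
  4: 12.0806 km
  5: 6.1929 km
  → nearest: 3 (3.4142 km)
R at 25.5543°N, 55.2933°E:
  3: 8.0882 km
  4: 3.7682 km
  5: 5.9463 km
  → nearest: 4 (3.7682 km)
S at 25.4742°N, 55.3220°E:
  3: 6.6378 km
  4: 9.0269 km
  5: 8.1381 km
  → nearest: 3 (6.6378 km)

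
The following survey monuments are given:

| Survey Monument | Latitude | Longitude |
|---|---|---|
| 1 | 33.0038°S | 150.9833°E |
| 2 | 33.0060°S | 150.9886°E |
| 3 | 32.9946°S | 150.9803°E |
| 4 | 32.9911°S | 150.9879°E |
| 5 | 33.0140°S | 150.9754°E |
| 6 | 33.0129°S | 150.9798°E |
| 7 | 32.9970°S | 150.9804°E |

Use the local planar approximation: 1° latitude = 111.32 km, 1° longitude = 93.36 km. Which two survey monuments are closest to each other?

3 and 7

Pairwise distances:
3–7: 0.2673 km
5–6: 0.4286 km
1–2: 0.5521 km
1–7: 0.8039 km
3–4: 0.8095 km
4–7: 0.9600 km
1–3: 1.0618 km
1–6: 1.0644 km
2–6: 1.1247 km
2–7: 1.2609 km
1–5: 1.3540 km
1–4: 1.4776 km
2–3: 1.4869 km
2–5: 1.5205 km
2–4: 1.6600 km
6–7: 1.7709 km
5–7: 1.9492 km
3–6: 2.0377 km
3–5: 2.2075 km
4–6: 2.5419 km
4–5: 2.8036 km
Closest pair: 3–7 at 0.2673 km.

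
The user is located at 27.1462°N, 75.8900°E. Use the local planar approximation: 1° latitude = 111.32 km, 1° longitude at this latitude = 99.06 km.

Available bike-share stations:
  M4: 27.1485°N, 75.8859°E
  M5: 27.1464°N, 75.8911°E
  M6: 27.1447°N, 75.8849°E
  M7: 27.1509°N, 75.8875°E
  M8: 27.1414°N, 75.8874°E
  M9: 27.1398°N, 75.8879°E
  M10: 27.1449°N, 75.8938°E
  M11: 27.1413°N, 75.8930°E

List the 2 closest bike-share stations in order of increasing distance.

Distances from 27.1462°N, 75.8900°E:
M4: 0.4801 km
M5: 0.1112 km
M6: 0.5321 km
M7: 0.5789 km
M8: 0.5932 km
M9: 0.7422 km
M10: 0.4033 km
M11: 0.6212 km
Sorted: M5 (0.1112 km) < M10 (0.4033 km) < M4 (0.4801 km) < M6 (0.5321 km) < …

M5, M10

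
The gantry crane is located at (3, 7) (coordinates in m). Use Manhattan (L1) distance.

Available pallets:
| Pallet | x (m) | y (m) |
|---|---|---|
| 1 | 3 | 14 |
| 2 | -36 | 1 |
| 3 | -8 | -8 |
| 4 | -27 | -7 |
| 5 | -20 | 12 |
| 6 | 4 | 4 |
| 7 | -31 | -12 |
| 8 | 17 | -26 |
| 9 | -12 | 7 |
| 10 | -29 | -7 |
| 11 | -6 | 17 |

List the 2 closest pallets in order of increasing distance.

Distances from (3, 7):
1: |0| + |7| = 0 + 7 = 7 m
2: |-39| + |-6| = 39 + 6 = 45 m
3: |-11| + |-15| = 11 + 15 = 26 m
4: |-30| + |-14| = 30 + 14 = 44 m
5: |-23| + |5| = 23 + 5 = 28 m
6: |1| + |-3| = 1 + 3 = 4 m
7: |-34| + |-19| = 34 + 19 = 53 m
8: |14| + |-33| = 14 + 33 = 47 m
9: |-15| + |0| = 15 + 0 = 15 m
10: |-32| + |-14| = 32 + 14 = 46 m
11: |-9| + |10| = 9 + 10 = 19 m
Sorted: 6 (4 m) < 1 (7 m) < 9 (15 m) < 11 (19 m) < …

6, 1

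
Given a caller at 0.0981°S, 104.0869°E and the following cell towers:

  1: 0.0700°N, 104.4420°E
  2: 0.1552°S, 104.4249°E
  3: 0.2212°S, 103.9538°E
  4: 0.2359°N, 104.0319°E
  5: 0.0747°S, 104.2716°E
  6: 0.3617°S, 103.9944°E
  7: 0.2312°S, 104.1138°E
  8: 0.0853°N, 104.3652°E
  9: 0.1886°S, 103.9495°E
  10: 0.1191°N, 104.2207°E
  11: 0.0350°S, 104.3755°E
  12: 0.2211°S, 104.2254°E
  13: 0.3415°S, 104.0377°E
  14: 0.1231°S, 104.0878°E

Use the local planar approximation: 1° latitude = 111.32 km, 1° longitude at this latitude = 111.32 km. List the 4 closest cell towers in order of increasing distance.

14, 7, 9, 3

Distances from 0.0981°S, 104.0869°E:
1: √((0.1681·111.32)² + (0.3551·111.32)²) = √(350.172327 + 1562.599712) = 43.7352 km
2: √((-0.0571·111.32)² + (0.3380·111.32)²) = √(40.403465 + 1415.727916) = 38.1593 km
3: √((-0.1231·111.32)² + (-0.1331·111.32)²) = √(187.785693 + 219.534362) = 20.1822 km
4: √((0.3340·111.32)² + (-0.0550·111.32)²) = √(1382.417838 + 37.486231) = 37.6816 km
5: √((0.0234·111.32)² + (0.1847·111.32)²) = √(6.785441 + 422.746661) = 20.7252 km
6: √((-0.2636·111.32)² + (-0.0925·111.32)²) = √(861.067519 + 106.030268) = 31.0982 km
7: √((-0.1331·111.32)² + (0.0269·111.32)²) = √(219.534362 + 8.967078) = 15.1163 km
8: √((0.1834·111.32)² + (0.2783·111.32)²) = √(416.816649 + 959.782458) = 37.1025 km
9: √((-0.0905·111.32)² + (-0.1374·111.32)²) = √(101.494744 + 233.948282) = 18.3151 km
10: √((0.2172·111.32)² + (0.1338·111.32)²) = √(584.609727 + 221.849586) = 28.3982 km
11: √((0.0631·111.32)² + (0.2886·111.32)²) = √(49.340678 + 1032.141045) = 32.8859 km
12: √((-0.1230·111.32)² + (0.1385·111.32)²) = √(187.480722 + 237.709174) = 20.6201 km
13: √((-0.2434·111.32)² + (-0.0492·111.32)²) = √(734.154632 + 29.996916) = 27.6433 km
14: √((-0.0250·111.32)² + (0.0009·111.32)²) = √(7.745089 + 0.010038) = 2.7848 km
Sorted: 14 (2.7848 km) < 7 (15.1163 km) < 9 (18.3151 km) < 3 (20.1822 km) < 12 (20.6201 km) < 5 (20.7252 km) < …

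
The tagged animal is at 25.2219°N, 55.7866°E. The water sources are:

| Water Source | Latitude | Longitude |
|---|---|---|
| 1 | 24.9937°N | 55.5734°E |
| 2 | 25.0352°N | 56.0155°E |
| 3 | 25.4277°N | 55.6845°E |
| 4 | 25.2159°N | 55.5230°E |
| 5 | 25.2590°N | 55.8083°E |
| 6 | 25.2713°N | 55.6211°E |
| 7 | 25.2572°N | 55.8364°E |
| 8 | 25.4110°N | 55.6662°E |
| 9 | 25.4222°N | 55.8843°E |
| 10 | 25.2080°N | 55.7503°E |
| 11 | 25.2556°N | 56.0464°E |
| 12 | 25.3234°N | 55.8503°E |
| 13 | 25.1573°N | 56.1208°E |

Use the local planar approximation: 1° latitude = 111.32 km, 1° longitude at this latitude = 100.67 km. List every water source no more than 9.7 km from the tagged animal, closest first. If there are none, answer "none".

10, 5, 7

Distances from 25.2219°N, 55.7866°E:
1: 33.2562 km
2: 31.0314 km
3: 25.1097 km
4: 26.5450 km
5: 4.6721 km
6: 17.5450 km
7: 6.3699 km
8: 24.2907 km
9: 24.3703 km
10: 3.9684 km
11: 26.4217 km
12: 12.9919 km
13: 34.4039 km
Threshold 9.7 km: 10 (3.9684 km), 5 (4.6721 km), 7 (6.3699 km) are within range.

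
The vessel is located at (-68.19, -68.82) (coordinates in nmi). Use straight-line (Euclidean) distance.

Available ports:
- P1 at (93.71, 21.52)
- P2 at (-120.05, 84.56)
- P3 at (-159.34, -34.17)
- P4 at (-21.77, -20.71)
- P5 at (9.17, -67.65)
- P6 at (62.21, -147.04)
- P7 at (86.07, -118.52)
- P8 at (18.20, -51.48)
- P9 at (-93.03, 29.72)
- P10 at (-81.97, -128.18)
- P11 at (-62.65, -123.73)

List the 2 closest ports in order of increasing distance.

Distances from (-68.19, -68.82):
P1: 185.40 nmi
P2: 161.91 nmi
P3: 97.51 nmi
P4: 66.85 nmi
P5: 77.37 nmi
P6: 152.06 nmi
P7: 162.07 nmi
P8: 88.11 nmi
P9: 101.62 nmi
P10: 60.94 nmi
P11: 55.19 nmi
Sorted: P11 (55.19 nmi) < P10 (60.94 nmi) < P4 (66.85 nmi) < P5 (77.37 nmi) < …

P11, P10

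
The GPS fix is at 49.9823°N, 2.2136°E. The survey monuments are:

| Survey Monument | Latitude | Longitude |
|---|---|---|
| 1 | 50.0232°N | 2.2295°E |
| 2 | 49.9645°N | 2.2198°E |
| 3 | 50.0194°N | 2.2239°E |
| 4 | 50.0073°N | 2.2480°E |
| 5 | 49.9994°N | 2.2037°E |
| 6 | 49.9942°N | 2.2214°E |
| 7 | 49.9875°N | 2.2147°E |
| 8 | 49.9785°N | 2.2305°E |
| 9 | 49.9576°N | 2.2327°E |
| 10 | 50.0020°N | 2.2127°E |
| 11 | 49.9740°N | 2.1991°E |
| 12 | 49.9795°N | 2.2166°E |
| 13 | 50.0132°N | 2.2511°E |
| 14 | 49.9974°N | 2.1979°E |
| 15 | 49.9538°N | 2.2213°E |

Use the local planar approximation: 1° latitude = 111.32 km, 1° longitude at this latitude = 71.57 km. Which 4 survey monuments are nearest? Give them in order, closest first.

12, 7, 8, 11

Distances from 49.9823°N, 2.2136°E:
1: √((0.0409·111.32)² + (0.0159·71.57)²) = √(20.729700 + 1.294960) = 4.6930 km
2: √((-0.0178·111.32)² + (0.0062·71.57)²) = √(3.926326 + 0.196900) = 2.0306 km
3: √((0.0371·111.32)² + (0.0103·71.57)²) = √(17.056669 + 0.543421) = 4.1952 km
4: √((0.0250·111.32)² + (0.0344·71.57)²) = √(7.745089 + 6.061483) = 3.7157 km
5: √((0.0171·111.32)² + (-0.0099·71.57)²) = √(3.623586 + 0.502033) = 2.0312 km
6: √((0.0119·111.32)² + (0.0078·71.57)²) = √(1.754851 + 0.311639) = 1.4375 km
7: √((0.0052·111.32)² + (0.0011·71.57)²) = √(0.335084 + 0.006198) = 0.5842 km
8: √((-0.0038·111.32)² + (0.0169·71.57)²) = √(0.178943 + 1.462970) = 1.2814 km
9: √((-0.0247·111.32)² + (0.0191·71.57)²) = √(7.560322 + 1.868653) = 3.0707 km
10: √((0.0197·111.32)² + (-0.0009·71.57)²) = √(4.809267 + 0.004149) = 2.1939 km
11: √((-0.0083·111.32)² + (-0.0145·71.57)²) = √(0.853695 + 1.076956) = 1.3895 km
12: √((-0.0028·111.32)² + (0.0030·71.57)²) = √(0.097154 + 0.046100) = 0.3785 km
13: √((0.0309·111.32)² + (0.0375·71.57)²) = √(11.832141 + 7.203185) = 4.3629 km
14: √((0.0151·111.32)² + (-0.0157·71.57)²) = √(2.825532 + 1.262587) = 2.0219 km
15: √((-0.0285·111.32)² + (0.0077·71.57)²) = √(10.065518 + 0.303699) = 3.2201 km
Sorted: 12 (0.3785 km) < 7 (0.5842 km) < 8 (1.2814 km) < 11 (1.3895 km) < 6 (1.4375 km) < 14 (2.0219 km) < …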